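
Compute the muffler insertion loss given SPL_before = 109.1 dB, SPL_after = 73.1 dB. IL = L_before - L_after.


Insertion loss = SPL without muffler - SPL with muffler
IL = 109.1 - 73.1 = 36 dB


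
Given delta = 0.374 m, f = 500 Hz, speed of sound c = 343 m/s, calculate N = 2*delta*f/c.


N = 2*delta*f/c = 2*delta/lambda, where lambda = c/f
lambda = 343 / 500 = 0.686 m
N = 2 * 0.374 / 0.686 = 1.0904


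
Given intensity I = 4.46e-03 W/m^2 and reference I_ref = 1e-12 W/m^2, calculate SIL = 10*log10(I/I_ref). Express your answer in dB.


I / I_ref = 4.46e-03 / 1e-12 = 4.46e+09
SIL = 10 * log10(4.46e+09) = 96.493 dB


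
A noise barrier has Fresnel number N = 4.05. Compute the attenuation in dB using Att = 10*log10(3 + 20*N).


3 + 20*N = 3 + 20*4.05 = 84
Att = 10*log10(84) = 19.243 dB


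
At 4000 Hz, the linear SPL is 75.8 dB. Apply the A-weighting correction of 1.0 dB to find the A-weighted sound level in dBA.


A-weighting table: 4000 Hz -> 1.0 dB correction
SPL_A = SPL + correction = 75.8 + (1.0) = 76.8 dBA


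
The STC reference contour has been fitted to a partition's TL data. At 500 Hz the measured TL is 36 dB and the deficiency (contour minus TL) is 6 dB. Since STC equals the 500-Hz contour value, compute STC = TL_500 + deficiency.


By ASTM E413, STC = value of the fitted reference contour at 500 Hz.
Contour value at 500 Hz = TL_500 + deficiency = 36 + 6 = 42
STC = 42


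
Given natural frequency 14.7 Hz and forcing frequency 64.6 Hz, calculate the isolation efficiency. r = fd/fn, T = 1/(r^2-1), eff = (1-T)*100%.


r = 64.6 / 14.7 = 4.39456
r^2 - 1 = 4.39456^2 - 1 = 18.3122
T = 1/18.3122 = 0.0546084
Efficiency = (1 - 0.0546084)*100 = 94.539 %


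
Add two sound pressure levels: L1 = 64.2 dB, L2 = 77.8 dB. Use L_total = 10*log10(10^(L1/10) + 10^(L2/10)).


10^(64.2/10) = 2.63027e+06
10^(77.8/10) = 6.0256e+07
Sum = 2.63027e+06 + 6.0256e+07 = 6.28863e+07
L_total = 10*log10(6.28863e+07) = 77.986 dB


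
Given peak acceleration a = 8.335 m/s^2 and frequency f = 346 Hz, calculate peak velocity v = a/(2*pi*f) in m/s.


omega = 2*pi*f = 2*pi*346 = 2173.98 rad/s
v = a / omega = 8.335 / 2173.98 = 0.003834 m/s


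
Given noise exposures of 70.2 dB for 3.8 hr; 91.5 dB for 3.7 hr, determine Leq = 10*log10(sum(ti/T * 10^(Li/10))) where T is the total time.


T_total = 3.8 + 3.7 = 7.5 hr
(3.8/7.5) * 10^(70.2/10) = 5.30545e+06
(3.7/7.5) * 10^(91.5/10) = 6.96852e+08
Sum = 5.30545e+06 + 6.96852e+08 = 7.02157e+08
Leq = 10*log10(7.02157e+08) = 88.464 dB


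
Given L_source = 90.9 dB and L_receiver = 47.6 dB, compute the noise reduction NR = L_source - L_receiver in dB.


NR = L_source - L_receiver (difference between source and receiving room levels)
NR = 90.9 - 47.6 = 43.3 dB


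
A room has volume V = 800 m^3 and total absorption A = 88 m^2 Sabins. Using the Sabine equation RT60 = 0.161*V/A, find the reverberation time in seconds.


RT60 = 0.161 * 800 / 88 = 1.4636 s


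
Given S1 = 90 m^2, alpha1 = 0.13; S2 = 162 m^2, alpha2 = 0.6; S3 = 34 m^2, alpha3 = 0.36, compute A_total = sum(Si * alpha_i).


90 * 0.13 = 11.7
162 * 0.6 = 97.2
34 * 0.36 = 12.24
A_total = 11.7 + 97.2 + 12.24 = 121.14 m^2


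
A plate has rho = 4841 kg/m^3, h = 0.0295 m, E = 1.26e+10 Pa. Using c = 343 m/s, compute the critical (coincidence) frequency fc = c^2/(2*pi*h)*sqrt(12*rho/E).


12*rho/E = 12*4841/1.26e+10 = 4.61048e-06
sqrt(12*rho/E) = sqrt(4.61048e-06) = 0.0021472
c^2/(2*pi*h) = 343^2/(2*pi*0.0295) = 634726
fc = 634726 * 0.0021472 = 1362.9 Hz


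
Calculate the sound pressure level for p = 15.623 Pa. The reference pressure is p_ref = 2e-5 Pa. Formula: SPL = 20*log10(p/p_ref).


p / p_ref = 15.623 / 2e-5 = 781150
SPL = 20 * log10(781150) = 117.85 dB


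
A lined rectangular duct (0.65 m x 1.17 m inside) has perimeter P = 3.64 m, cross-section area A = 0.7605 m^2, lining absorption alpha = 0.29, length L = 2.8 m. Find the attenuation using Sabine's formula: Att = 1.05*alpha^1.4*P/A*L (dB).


alpha^1.4 = 0.29^1.4 = 0.176749
Attenuation rate = 1.05 * alpha^1.4 * P / A
= 1.05 * 0.176749 * 3.64 / 0.7605 = 0.888277 dB/m
Total Att = 0.888277 * 2.8 = 2.4872 dB


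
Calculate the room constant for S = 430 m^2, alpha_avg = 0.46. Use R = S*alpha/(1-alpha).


R = 430 * 0.46 / (1 - 0.46) = 366.3 m^2


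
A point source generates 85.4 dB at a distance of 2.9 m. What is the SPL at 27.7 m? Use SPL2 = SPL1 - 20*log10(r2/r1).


r2/r1 = 27.7/2.9 = 9.55172
Correction = 20*log10(9.55172) = 19.6016 dB
SPL2 = 85.4 - 19.6016 = 65.798 dB


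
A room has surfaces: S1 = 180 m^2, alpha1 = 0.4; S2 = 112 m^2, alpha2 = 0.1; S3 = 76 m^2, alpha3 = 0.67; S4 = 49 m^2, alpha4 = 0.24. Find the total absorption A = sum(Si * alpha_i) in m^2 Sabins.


180 * 0.4 = 72
112 * 0.1 = 11.2
76 * 0.67 = 50.92
49 * 0.24 = 11.76
A_total = 72 + 11.2 + 50.92 + 11.76 = 145.88 m^2


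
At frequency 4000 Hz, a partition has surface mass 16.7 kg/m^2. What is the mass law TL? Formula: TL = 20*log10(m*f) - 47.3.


m * f = 16.7 * 4000 = 66800
20*log10(66800) = 96.4955 dB
TL = 96.4955 - 47.3 = 49.196 dB


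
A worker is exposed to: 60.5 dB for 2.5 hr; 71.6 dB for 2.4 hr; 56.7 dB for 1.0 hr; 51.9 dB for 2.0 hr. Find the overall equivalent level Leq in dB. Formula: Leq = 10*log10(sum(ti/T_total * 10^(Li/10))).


T_total = 2.5 + 2.4 + 1.0 + 2.0 = 7.9 hr
(2.5/7.9) * 10^(60.5/10) = 355069
(2.4/7.9) * 10^(71.6/10) = 4.39121e+06
(1.0/7.9) * 10^(56.7/10) = 59207
(2.0/7.9) * 10^(51.9/10) = 39210.5
Sum = 355069 + 4.39121e+06 + 59207 + 39210.5 = 4.8447e+06
Leq = 10*log10(4.8447e+06) = 66.853 dB


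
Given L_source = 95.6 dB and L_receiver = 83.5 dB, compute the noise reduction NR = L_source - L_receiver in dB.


NR = L_source - L_receiver (difference between source and receiving room levels)
NR = 95.6 - 83.5 = 12.1 dB


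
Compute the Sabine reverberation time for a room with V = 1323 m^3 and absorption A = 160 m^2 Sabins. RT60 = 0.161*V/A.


RT60 = 0.161 * 1323 / 160 = 1.3313 s


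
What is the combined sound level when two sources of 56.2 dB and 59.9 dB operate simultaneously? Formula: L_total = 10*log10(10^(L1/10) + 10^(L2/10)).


10^(56.2/10) = 416869
10^(59.9/10) = 977237
Sum = 416869 + 977237 = 1.39411e+06
L_total = 10*log10(1.39411e+06) = 61.443 dB


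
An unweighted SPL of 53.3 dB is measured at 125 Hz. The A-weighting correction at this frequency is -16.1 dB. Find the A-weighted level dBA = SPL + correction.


A-weighting table: 125 Hz -> -16.1 dB correction
SPL_A = SPL + correction = 53.3 + (-16.1) = 37.2 dBA


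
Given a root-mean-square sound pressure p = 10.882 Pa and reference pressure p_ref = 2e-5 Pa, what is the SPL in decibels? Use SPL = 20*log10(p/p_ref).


p / p_ref = 10.882 / 2e-5 = 544100
SPL = 20 * log10(544100) = 114.71 dB


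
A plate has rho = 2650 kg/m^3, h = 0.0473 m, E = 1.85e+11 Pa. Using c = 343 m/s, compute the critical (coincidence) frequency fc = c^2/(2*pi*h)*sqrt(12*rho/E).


12*rho/E = 12*2650/1.85e+11 = 1.71892e-07
sqrt(12*rho/E) = sqrt(1.71892e-07) = 0.000414599
c^2/(2*pi*h) = 343^2/(2*pi*0.0473) = 395865
fc = 395865 * 0.000414599 = 164.13 Hz


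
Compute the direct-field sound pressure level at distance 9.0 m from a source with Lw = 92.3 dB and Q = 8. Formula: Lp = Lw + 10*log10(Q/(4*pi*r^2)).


4*pi*r^2 = 4*pi*9.0^2 = 1017.88 m^2
Q / (4*pi*r^2) = 8 / 1017.88 = 0.00785947
Lp = 92.3 + 10*log10(0.00785947) = 71.254 dB


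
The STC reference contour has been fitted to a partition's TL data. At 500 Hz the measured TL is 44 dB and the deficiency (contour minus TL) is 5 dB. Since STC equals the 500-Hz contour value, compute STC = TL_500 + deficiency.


By ASTM E413, STC = value of the fitted reference contour at 500 Hz.
Contour value at 500 Hz = TL_500 + deficiency = 44 + 5 = 49
STC = 49


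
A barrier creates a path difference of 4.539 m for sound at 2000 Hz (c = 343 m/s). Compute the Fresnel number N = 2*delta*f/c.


N = 2*delta*f/c = 2*delta/lambda, where lambda = c/f
lambda = 343 / 2000 = 0.1715 m
N = 2 * 4.539 / 0.1715 = 52.933


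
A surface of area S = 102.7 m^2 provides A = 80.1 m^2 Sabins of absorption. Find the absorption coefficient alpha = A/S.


Absorption coefficient = absorbed power / incident power
alpha = A / S = 80.1 / 102.7 = 0.77994


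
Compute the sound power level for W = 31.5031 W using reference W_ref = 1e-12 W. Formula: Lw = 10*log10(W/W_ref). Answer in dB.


W / W_ref = 31.5031 / 1e-12 = 3.15031e+13
Lw = 10 * log10(3.15031e+13) = 134.98 dB


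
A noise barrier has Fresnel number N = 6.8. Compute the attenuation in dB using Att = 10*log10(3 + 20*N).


3 + 20*N = 3 + 20*6.8 = 139
Att = 10*log10(139) = 21.43 dB


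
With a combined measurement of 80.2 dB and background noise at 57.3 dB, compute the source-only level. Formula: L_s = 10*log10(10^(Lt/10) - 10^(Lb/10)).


10^(80.2/10) = 1.04713e+08
10^(57.3/10) = 537032
Difference = 1.04713e+08 - 537032 = 1.04176e+08
L_source = 10*log10(1.04176e+08) = 80.178 dB


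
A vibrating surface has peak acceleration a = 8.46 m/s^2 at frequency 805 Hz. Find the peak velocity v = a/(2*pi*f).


omega = 2*pi*f = 2*pi*805 = 5057.96 rad/s
v = a / omega = 8.46 / 5057.96 = 0.0016726 m/s


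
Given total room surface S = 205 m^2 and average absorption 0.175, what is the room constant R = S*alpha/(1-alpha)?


R = 205 * 0.175 / (1 - 0.175) = 43.485 m^2


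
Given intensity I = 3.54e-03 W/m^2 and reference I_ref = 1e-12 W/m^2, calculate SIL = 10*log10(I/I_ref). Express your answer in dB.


I / I_ref = 3.54e-03 / 1e-12 = 3.54e+09
SIL = 10 * log10(3.54e+09) = 95.49 dB


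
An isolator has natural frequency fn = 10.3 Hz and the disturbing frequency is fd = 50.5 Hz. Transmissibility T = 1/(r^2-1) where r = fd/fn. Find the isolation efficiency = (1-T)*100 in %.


r = 50.5 / 10.3 = 4.90291
r^2 - 1 = 4.90291^2 - 1 = 23.0385
T = 1/23.0385 = 0.0434056
Efficiency = (1 - 0.0434056)*100 = 95.659 %


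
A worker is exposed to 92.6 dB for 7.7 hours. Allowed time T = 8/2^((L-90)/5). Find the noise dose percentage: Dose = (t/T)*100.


T_allowed = 8 / 2^((92.6 - 90)/5) = 5.57897 hr
Dose = 7.7 / 5.57897 * 100 = 138.02 %


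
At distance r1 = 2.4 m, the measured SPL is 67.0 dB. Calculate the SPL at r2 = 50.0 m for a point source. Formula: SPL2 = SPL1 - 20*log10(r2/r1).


r2/r1 = 50.0/2.4 = 20.8333
Correction = 20*log10(20.8333) = 26.3752 dB
SPL2 = 67.0 - 26.3752 = 40.625 dB


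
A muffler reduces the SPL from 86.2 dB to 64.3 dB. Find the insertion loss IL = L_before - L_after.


Insertion loss = SPL without muffler - SPL with muffler
IL = 86.2 - 64.3 = 21.9 dB


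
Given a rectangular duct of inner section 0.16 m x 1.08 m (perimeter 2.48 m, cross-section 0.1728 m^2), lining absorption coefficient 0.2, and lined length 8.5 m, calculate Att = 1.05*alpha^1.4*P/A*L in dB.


alpha^1.4 = 0.2^1.4 = 0.105061
Attenuation rate = 1.05 * alpha^1.4 * P / A
= 1.05 * 0.105061 * 2.48 / 0.1728 = 1.58321 dB/m
Total Att = 1.58321 * 8.5 = 13.457 dB


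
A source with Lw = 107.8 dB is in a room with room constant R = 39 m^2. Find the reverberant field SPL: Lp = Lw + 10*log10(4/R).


4/R = 4/39 = 0.102564
Lp = 107.8 + 10*log10(0.102564) = 97.91 dB


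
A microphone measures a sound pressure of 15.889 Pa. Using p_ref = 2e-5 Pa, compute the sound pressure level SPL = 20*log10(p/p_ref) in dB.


p / p_ref = 15.889 / 2e-5 = 794450
SPL = 20 * log10(794450) = 118 dB


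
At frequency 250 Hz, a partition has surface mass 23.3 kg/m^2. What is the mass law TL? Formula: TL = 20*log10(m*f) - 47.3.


m * f = 23.3 * 250 = 5825
20*log10(5825) = 75.3059 dB
TL = 75.3059 - 47.3 = 28.006 dB


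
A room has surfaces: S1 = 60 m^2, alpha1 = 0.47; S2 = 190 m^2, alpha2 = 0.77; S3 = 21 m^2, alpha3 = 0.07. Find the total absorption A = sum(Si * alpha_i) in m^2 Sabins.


60 * 0.47 = 28.2
190 * 0.77 = 146.3
21 * 0.07 = 1.47
A_total = 28.2 + 146.3 + 1.47 = 175.97 m^2


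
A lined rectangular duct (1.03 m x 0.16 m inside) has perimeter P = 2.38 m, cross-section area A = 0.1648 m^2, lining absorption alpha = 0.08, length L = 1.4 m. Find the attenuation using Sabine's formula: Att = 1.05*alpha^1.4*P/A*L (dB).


alpha^1.4 = 0.08^1.4 = 0.029129
Attenuation rate = 1.05 * alpha^1.4 * P / A
= 1.05 * 0.029129 * 2.38 / 0.1648 = 0.441707 dB/m
Total Att = 0.441707 * 1.4 = 0.61839 dB


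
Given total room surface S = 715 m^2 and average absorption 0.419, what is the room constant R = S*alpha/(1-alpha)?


R = 715 * 0.419 / (1 - 0.419) = 515.64 m^2


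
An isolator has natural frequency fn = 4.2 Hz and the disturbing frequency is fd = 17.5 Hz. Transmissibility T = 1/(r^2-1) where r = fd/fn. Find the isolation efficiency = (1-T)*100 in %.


r = 17.5 / 4.2 = 4.16667
r^2 - 1 = 4.16667^2 - 1 = 16.3611
T = 1/16.3611 = 0.0611206
Efficiency = (1 - 0.0611206)*100 = 93.888 %


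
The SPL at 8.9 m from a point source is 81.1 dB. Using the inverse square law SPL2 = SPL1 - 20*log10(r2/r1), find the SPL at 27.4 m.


r2/r1 = 27.4/8.9 = 3.07865
Correction = 20*log10(3.07865) = 9.76721 dB
SPL2 = 81.1 - 9.76721 = 71.333 dB


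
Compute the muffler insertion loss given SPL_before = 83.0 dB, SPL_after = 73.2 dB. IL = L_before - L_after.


Insertion loss = SPL without muffler - SPL with muffler
IL = 83.0 - 73.2 = 9.8 dB


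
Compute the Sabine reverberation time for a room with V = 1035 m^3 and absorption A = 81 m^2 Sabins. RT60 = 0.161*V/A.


RT60 = 0.161 * 1035 / 81 = 2.0572 s


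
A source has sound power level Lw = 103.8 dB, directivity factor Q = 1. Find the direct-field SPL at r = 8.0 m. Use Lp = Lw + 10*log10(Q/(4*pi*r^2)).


4*pi*r^2 = 4*pi*8.0^2 = 804.248 m^2
Q / (4*pi*r^2) = 1 / 804.248 = 0.0012434
Lp = 103.8 + 10*log10(0.0012434) = 74.746 dB


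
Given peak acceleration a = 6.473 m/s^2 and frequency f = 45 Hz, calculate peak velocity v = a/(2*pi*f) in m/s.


omega = 2*pi*f = 2*pi*45 = 282.743 rad/s
v = a / omega = 6.473 / 282.743 = 0.022894 m/s


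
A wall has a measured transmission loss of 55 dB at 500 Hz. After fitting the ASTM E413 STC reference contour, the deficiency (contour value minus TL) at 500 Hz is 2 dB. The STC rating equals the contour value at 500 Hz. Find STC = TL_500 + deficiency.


By ASTM E413, STC = value of the fitted reference contour at 500 Hz.
Contour value at 500 Hz = TL_500 + deficiency = 55 + 2 = 57
STC = 57


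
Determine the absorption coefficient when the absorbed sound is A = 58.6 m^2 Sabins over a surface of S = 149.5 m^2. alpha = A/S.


Absorption coefficient = absorbed power / incident power
alpha = A / S = 58.6 / 149.5 = 0.39197


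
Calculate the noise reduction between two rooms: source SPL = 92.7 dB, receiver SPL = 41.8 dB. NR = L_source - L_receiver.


NR = L_source - L_receiver (difference between source and receiving room levels)
NR = 92.7 - 41.8 = 50.9 dB


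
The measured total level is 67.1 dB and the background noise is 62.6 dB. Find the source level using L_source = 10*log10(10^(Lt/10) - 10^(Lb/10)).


10^(67.1/10) = 5.12861e+06
10^(62.6/10) = 1.8197e+06
Difference = 5.12861e+06 - 1.8197e+06 = 3.30891e+06
L_source = 10*log10(3.30891e+06) = 65.197 dB


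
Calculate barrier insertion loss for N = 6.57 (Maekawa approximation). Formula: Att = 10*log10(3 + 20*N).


3 + 20*N = 3 + 20*6.57 = 134.4
Att = 10*log10(134.4) = 21.284 dB


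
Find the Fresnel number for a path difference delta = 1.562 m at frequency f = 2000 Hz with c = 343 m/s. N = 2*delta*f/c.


N = 2*delta*f/c = 2*delta/lambda, where lambda = c/f
lambda = 343 / 2000 = 0.1715 m
N = 2 * 1.562 / 0.1715 = 18.216


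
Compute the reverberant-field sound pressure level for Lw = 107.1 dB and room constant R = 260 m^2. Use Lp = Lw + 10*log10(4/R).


4/R = 4/260 = 0.0153846
Lp = 107.1 + 10*log10(0.0153846) = 88.971 dB


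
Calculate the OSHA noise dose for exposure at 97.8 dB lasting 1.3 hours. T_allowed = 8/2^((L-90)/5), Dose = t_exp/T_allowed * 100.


T_allowed = 8 / 2^((97.8 - 90)/5) = 2.71321 hr
Dose = 1.3 / 2.71321 * 100 = 47.914 %


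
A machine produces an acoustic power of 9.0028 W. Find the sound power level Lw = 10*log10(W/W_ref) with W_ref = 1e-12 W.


W / W_ref = 9.0028 / 1e-12 = 9.0028e+12
Lw = 10 * log10(9.0028e+12) = 129.54 dB


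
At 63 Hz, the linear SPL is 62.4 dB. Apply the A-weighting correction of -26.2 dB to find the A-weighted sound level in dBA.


A-weighting table: 63 Hz -> -26.2 dB correction
SPL_A = SPL + correction = 62.4 + (-26.2) = 36.2 dBA


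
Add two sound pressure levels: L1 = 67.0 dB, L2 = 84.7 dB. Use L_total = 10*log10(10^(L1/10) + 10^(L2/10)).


10^(67.0/10) = 5.01187e+06
10^(84.7/10) = 2.95121e+08
Sum = 5.01187e+06 + 2.95121e+08 = 3.00133e+08
L_total = 10*log10(3.00133e+08) = 84.773 dB


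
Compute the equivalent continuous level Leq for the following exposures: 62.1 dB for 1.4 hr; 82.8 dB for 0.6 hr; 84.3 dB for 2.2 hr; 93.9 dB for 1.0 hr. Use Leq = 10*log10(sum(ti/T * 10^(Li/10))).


T_total = 1.4 + 0.6 + 2.2 + 1.0 = 5.2 hr
(1.4/5.2) * 10^(62.1/10) = 436641
(0.6/5.2) * 10^(82.8/10) = 2.19861e+07
(2.2/5.2) * 10^(84.3/10) = 1.13873e+08
(1.0/5.2) * 10^(93.9/10) = 4.72059e+08
Sum = 436641 + 2.19861e+07 + 1.13873e+08 + 4.72059e+08 = 6.08355e+08
Leq = 10*log10(6.08355e+08) = 87.842 dB


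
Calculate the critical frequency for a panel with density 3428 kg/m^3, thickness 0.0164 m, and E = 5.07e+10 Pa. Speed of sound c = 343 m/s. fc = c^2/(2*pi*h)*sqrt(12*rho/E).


12*rho/E = 12*3428/5.07e+10 = 8.11361e-07
sqrt(12*rho/E) = sqrt(8.11361e-07) = 0.000900756
c^2/(2*pi*h) = 343^2/(2*pi*0.0164) = 1.14173e+06
fc = 1.14173e+06 * 0.000900756 = 1028.4 Hz


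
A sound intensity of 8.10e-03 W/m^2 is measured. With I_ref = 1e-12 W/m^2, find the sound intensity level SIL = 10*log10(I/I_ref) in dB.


I / I_ref = 8.10e-03 / 1e-12 = 8.1e+09
SIL = 10 * log10(8.1e+09) = 99.085 dB


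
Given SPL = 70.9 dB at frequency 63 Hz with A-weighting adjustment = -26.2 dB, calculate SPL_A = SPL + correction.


A-weighting table: 63 Hz -> -26.2 dB correction
SPL_A = SPL + correction = 70.9 + (-26.2) = 44.7 dBA


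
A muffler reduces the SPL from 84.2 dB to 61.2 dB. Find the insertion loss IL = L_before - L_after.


Insertion loss = SPL without muffler - SPL with muffler
IL = 84.2 - 61.2 = 23 dB


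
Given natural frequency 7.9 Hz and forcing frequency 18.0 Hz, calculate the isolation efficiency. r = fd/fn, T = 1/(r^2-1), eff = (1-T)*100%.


r = 18.0 / 7.9 = 2.27848
r^2 - 1 = 2.27848^2 - 1 = 4.19147
T = 1/4.19147 = 0.23858
Efficiency = (1 - 0.23858)*100 = 76.142 %


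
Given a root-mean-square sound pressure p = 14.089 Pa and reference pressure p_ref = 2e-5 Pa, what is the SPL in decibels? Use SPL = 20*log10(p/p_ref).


p / p_ref = 14.089 / 2e-5 = 704450
SPL = 20 * log10(704450) = 116.96 dB


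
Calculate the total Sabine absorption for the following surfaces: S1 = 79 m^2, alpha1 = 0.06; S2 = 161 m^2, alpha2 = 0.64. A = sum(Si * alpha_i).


79 * 0.06 = 4.74
161 * 0.64 = 103.04
A_total = 4.74 + 103.04 = 107.78 m^2


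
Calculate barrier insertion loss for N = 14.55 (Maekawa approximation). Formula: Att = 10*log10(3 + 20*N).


3 + 20*N = 3 + 20*14.55 = 294
Att = 10*log10(294) = 24.683 dB


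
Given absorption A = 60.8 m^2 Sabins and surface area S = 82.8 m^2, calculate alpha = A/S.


Absorption coefficient = absorbed power / incident power
alpha = A / S = 60.8 / 82.8 = 0.7343


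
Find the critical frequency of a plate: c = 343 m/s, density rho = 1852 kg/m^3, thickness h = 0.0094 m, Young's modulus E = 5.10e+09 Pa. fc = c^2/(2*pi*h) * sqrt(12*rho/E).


12*rho/E = 12*1852/5.10e+09 = 4.35765e-06
sqrt(12*rho/E) = sqrt(4.35765e-06) = 0.0020875
c^2/(2*pi*h) = 343^2/(2*pi*0.0094) = 1.99196e+06
fc = 1.99196e+06 * 0.0020875 = 4158.2 Hz


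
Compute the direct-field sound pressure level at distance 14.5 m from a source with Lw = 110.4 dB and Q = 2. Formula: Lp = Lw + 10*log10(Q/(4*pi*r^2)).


4*pi*r^2 = 4*pi*14.5^2 = 2642.08 m^2
Q / (4*pi*r^2) = 2 / 2642.08 = 0.000756979
Lp = 110.4 + 10*log10(0.000756979) = 79.191 dB


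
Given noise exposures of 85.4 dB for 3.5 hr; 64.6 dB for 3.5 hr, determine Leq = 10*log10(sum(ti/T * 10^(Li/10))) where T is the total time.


T_total = 3.5 + 3.5 = 7.0 hr
(3.5/7.0) * 10^(85.4/10) = 1.73368e+08
(3.5/7.0) * 10^(64.6/10) = 1.44202e+06
Sum = 1.73368e+08 + 1.44202e+06 = 1.7481e+08
Leq = 10*log10(1.7481e+08) = 82.426 dB


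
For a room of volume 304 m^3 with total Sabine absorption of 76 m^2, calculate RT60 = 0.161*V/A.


RT60 = 0.161 * 304 / 76 = 0.644 s


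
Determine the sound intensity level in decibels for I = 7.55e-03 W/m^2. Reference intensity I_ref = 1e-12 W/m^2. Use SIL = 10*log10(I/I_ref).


I / I_ref = 7.55e-03 / 1e-12 = 7.55e+09
SIL = 10 * log10(7.55e+09) = 98.779 dB


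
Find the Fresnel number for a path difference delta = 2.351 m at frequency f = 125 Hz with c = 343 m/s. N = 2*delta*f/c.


N = 2*delta*f/c = 2*delta/lambda, where lambda = c/f
lambda = 343 / 125 = 2.744 m
N = 2 * 2.351 / 2.744 = 1.7136


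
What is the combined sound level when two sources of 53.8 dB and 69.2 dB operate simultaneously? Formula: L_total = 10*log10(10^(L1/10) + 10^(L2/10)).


10^(53.8/10) = 239883
10^(69.2/10) = 8.31764e+06
Sum = 239883 + 8.31764e+06 = 8.55752e+06
L_total = 10*log10(8.55752e+06) = 69.323 dB


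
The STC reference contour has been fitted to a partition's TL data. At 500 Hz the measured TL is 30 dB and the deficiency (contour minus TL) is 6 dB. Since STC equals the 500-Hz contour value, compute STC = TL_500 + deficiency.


By ASTM E413, STC = value of the fitted reference contour at 500 Hz.
Contour value at 500 Hz = TL_500 + deficiency = 30 + 6 = 36
STC = 36


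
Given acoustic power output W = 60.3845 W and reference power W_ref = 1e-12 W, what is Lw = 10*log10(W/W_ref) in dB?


W / W_ref = 60.3845 / 1e-12 = 6.03845e+13
Lw = 10 * log10(6.03845e+13) = 137.81 dB


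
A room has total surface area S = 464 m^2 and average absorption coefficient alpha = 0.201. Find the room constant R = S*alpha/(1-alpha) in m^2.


R = 464 * 0.201 / (1 - 0.201) = 116.73 m^2


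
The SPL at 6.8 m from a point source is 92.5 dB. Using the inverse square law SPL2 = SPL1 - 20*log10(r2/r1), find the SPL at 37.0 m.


r2/r1 = 37.0/6.8 = 5.44118
Correction = 20*log10(5.44118) = 14.7139 dB
SPL2 = 92.5 - 14.7139 = 77.786 dB


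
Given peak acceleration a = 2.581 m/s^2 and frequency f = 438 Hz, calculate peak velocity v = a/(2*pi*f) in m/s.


omega = 2*pi*f = 2*pi*438 = 2752.04 rad/s
v = a / omega = 2.581 / 2752.04 = 0.00093785 m/s


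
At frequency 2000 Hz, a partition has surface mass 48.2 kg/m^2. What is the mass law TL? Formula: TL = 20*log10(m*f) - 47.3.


m * f = 48.2 * 2000 = 96400
20*log10(96400) = 99.6815 dB
TL = 99.6815 - 47.3 = 52.382 dB


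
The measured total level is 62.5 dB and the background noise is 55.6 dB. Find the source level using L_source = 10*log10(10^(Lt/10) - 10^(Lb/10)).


10^(62.5/10) = 1.77828e+06
10^(55.6/10) = 363078
Difference = 1.77828e+06 - 363078 = 1.4152e+06
L_source = 10*log10(1.4152e+06) = 61.508 dB


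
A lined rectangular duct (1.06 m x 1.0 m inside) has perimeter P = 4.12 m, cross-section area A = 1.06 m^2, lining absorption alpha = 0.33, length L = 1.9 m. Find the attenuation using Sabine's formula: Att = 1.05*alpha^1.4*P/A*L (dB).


alpha^1.4 = 0.33^1.4 = 0.211797
Attenuation rate = 1.05 * alpha^1.4 * P / A
= 1.05 * 0.211797 * 4.12 / 1.06 = 0.864372 dB/m
Total Att = 0.864372 * 1.9 = 1.6423 dB


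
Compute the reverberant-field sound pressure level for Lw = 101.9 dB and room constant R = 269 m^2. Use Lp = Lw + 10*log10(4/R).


4/R = 4/269 = 0.0148699
Lp = 101.9 + 10*log10(0.0148699) = 83.623 dB


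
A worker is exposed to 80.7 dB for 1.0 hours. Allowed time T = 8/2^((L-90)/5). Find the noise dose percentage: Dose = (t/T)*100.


T_allowed = 8 / 2^((80.7 - 90)/5) = 29.0406 hr
Dose = 1.0 / 29.0406 * 100 = 3.4435 %


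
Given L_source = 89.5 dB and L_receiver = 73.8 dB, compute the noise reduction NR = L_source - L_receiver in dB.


NR = L_source - L_receiver (difference between source and receiving room levels)
NR = 89.5 - 73.8 = 15.7 dB


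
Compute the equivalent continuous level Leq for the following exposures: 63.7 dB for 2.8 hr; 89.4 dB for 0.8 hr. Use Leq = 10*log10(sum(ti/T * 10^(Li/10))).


T_total = 2.8 + 0.8 = 3.6 hr
(2.8/3.6) * 10^(63.7/10) = 1.82329e+06
(0.8/3.6) * 10^(89.4/10) = 1.93547e+08
Sum = 1.82329e+06 + 1.93547e+08 = 1.9537e+08
Leq = 10*log10(1.9537e+08) = 82.909 dB


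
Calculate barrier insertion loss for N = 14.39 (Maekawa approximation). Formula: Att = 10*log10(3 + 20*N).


3 + 20*N = 3 + 20*14.39 = 290.8
Att = 10*log10(290.8) = 24.636 dB


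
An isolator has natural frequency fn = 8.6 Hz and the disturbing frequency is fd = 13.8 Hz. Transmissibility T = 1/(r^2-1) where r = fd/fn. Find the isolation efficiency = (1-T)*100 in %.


r = 13.8 / 8.6 = 1.60465
r^2 - 1 = 1.60465^2 - 1 = 1.5749
T = 1/1.5749 = 0.634961
Efficiency = (1 - 0.634961)*100 = 36.504 %


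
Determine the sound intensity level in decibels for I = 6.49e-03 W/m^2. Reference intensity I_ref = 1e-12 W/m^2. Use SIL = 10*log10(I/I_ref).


I / I_ref = 6.49e-03 / 1e-12 = 6.49e+09
SIL = 10 * log10(6.49e+09) = 98.122 dB


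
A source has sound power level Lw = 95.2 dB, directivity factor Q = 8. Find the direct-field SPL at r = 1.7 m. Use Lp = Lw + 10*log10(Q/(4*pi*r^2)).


4*pi*r^2 = 4*pi*1.7^2 = 36.3168 m^2
Q / (4*pi*r^2) = 8 / 36.3168 = 0.220284
Lp = 95.2 + 10*log10(0.220284) = 88.63 dB


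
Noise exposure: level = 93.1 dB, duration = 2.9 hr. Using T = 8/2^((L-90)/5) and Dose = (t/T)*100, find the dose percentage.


T_allowed = 8 / 2^((93.1 - 90)/5) = 5.20537 hr
Dose = 2.9 / 5.20537 * 100 = 55.712 %


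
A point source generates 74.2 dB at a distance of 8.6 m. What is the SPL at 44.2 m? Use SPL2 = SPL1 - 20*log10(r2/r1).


r2/r1 = 44.2/8.6 = 5.13953
Correction = 20*log10(5.13953) = 14.2185 dB
SPL2 = 74.2 - 14.2185 = 59.982 dB


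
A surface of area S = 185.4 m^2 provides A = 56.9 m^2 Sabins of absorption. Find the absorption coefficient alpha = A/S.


Absorption coefficient = absorbed power / incident power
alpha = A / S = 56.9 / 185.4 = 0.3069


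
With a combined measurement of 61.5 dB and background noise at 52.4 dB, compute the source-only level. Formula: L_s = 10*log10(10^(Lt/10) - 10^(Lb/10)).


10^(61.5/10) = 1.41254e+06
10^(52.4/10) = 173780
Difference = 1.41254e+06 - 173780 = 1.23876e+06
L_source = 10*log10(1.23876e+06) = 60.93 dB


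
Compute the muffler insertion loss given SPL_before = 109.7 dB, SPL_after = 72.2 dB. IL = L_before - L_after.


Insertion loss = SPL without muffler - SPL with muffler
IL = 109.7 - 72.2 = 37.5 dB


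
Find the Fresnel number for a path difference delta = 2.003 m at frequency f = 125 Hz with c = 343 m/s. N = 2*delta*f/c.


N = 2*delta*f/c = 2*delta/lambda, where lambda = c/f
lambda = 343 / 125 = 2.744 m
N = 2 * 2.003 / 2.744 = 1.4599


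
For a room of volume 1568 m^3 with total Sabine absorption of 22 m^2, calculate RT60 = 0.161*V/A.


RT60 = 0.161 * 1568 / 22 = 11.475 s


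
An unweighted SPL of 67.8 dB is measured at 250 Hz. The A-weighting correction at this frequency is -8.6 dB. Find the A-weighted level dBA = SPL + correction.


A-weighting table: 250 Hz -> -8.6 dB correction
SPL_A = SPL + correction = 67.8 + (-8.6) = 59.2 dBA


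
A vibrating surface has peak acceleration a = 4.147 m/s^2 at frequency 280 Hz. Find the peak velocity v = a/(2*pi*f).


omega = 2*pi*f = 2*pi*280 = 1759.29 rad/s
v = a / omega = 4.147 / 1759.29 = 0.0023572 m/s


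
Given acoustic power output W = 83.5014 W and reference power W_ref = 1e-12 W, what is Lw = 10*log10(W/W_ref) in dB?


W / W_ref = 83.5014 / 1e-12 = 8.35014e+13
Lw = 10 * log10(8.35014e+13) = 139.22 dB


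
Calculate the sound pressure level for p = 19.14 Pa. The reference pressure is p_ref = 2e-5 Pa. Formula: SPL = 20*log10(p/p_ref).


p / p_ref = 19.14 / 2e-5 = 957000
SPL = 20 * log10(957000) = 119.62 dB


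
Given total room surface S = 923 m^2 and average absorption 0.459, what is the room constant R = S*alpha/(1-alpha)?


R = 923 * 0.459 / (1 - 0.459) = 783.1 m^2


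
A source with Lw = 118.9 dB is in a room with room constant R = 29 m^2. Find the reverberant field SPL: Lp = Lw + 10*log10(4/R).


4/R = 4/29 = 0.137931
Lp = 118.9 + 10*log10(0.137931) = 110.3 dB


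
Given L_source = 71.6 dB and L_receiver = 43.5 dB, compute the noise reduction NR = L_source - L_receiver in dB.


NR = L_source - L_receiver (difference between source and receiving room levels)
NR = 71.6 - 43.5 = 28.1 dB


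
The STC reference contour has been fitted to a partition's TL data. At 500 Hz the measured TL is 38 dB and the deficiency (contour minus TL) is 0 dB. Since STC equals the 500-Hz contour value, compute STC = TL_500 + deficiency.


By ASTM E413, STC = value of the fitted reference contour at 500 Hz.
Contour value at 500 Hz = TL_500 + deficiency = 38 + 0 = 38
STC = 38


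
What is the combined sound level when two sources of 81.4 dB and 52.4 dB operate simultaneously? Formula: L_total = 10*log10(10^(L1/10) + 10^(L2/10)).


10^(81.4/10) = 1.38038e+08
10^(52.4/10) = 173780
Sum = 1.38038e+08 + 173780 = 1.38212e+08
L_total = 10*log10(1.38212e+08) = 81.405 dB


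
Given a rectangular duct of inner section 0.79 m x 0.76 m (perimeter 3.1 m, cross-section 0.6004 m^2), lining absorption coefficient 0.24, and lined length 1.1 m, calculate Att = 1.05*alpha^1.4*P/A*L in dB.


alpha^1.4 = 0.24^1.4 = 0.135611
Attenuation rate = 1.05 * alpha^1.4 * P / A
= 1.05 * 0.135611 * 3.1 / 0.6004 = 0.7352 dB/m
Total Att = 0.7352 * 1.1 = 0.80872 dB


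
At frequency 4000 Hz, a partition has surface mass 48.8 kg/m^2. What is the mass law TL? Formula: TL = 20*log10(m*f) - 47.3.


m * f = 48.8 * 4000 = 195200
20*log10(195200) = 105.81 dB
TL = 105.81 - 47.3 = 58.51 dB


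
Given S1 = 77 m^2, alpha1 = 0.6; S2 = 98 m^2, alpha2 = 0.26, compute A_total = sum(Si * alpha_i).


77 * 0.6 = 46.2
98 * 0.26 = 25.48
A_total = 46.2 + 25.48 = 71.68 m^2


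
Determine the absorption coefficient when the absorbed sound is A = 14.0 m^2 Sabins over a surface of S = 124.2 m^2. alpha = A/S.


Absorption coefficient = absorbed power / incident power
alpha = A / S = 14.0 / 124.2 = 0.11272


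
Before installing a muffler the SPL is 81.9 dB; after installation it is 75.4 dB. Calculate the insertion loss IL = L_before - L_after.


Insertion loss = SPL without muffler - SPL with muffler
IL = 81.9 - 75.4 = 6.5 dB


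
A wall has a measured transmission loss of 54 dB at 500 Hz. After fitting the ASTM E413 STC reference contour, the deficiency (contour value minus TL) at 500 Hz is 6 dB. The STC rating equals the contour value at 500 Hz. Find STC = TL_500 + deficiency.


By ASTM E413, STC = value of the fitted reference contour at 500 Hz.
Contour value at 500 Hz = TL_500 + deficiency = 54 + 6 = 60
STC = 60


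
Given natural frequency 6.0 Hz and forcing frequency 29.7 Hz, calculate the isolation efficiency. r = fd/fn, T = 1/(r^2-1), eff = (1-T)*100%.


r = 29.7 / 6.0 = 4.95
r^2 - 1 = 4.95^2 - 1 = 23.5025
T = 1/23.5025 = 0.0425487
Efficiency = (1 - 0.0425487)*100 = 95.745 %


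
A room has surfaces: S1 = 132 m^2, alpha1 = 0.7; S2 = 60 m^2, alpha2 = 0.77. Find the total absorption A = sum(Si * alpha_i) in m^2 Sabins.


132 * 0.7 = 92.4
60 * 0.77 = 46.2
A_total = 92.4 + 46.2 = 138.6 m^2


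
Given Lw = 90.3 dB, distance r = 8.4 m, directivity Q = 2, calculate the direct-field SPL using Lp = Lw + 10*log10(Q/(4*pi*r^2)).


4*pi*r^2 = 4*pi*8.4^2 = 886.683 m^2
Q / (4*pi*r^2) = 2 / 886.683 = 0.0022556
Lp = 90.3 + 10*log10(0.0022556) = 63.833 dB


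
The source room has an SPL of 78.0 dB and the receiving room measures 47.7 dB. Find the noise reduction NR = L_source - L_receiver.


NR = L_source - L_receiver (difference between source and receiving room levels)
NR = 78.0 - 47.7 = 30.3 dB


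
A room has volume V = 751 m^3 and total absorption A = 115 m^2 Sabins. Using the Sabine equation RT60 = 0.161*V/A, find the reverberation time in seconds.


RT60 = 0.161 * 751 / 115 = 1.0514 s


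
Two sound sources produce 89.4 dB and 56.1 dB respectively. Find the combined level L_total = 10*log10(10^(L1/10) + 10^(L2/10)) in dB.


10^(89.4/10) = 8.70964e+08
10^(56.1/10) = 407380
Sum = 8.70964e+08 + 407380 = 8.71371e+08
L_total = 10*log10(8.71371e+08) = 89.402 dB


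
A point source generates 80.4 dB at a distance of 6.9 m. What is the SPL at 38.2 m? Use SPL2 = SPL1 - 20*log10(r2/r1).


r2/r1 = 38.2/6.9 = 5.53623
Correction = 20*log10(5.53623) = 14.8643 dB
SPL2 = 80.4 - 14.8643 = 65.536 dB


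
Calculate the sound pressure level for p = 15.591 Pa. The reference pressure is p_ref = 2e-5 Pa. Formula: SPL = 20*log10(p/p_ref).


p / p_ref = 15.591 / 2e-5 = 779550
SPL = 20 * log10(779550) = 117.84 dB


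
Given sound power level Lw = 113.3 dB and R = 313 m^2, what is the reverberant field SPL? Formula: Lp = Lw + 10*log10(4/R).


4/R = 4/313 = 0.0127796
Lp = 113.3 + 10*log10(0.0127796) = 94.365 dB


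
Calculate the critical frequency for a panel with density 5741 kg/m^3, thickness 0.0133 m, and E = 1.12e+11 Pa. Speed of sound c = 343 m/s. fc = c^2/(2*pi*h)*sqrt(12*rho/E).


12*rho/E = 12*5741/1.12e+11 = 6.15107e-07
sqrt(12*rho/E) = sqrt(6.15107e-07) = 0.000784288
c^2/(2*pi*h) = 343^2/(2*pi*0.0133) = 1.40785e+06
fc = 1.40785e+06 * 0.000784288 = 1104.2 Hz


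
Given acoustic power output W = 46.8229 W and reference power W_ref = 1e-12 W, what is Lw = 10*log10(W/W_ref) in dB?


W / W_ref = 46.8229 / 1e-12 = 4.68229e+13
Lw = 10 * log10(4.68229e+13) = 136.7 dB


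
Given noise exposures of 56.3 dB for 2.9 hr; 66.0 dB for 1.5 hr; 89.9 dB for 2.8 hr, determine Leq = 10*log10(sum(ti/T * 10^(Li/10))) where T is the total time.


T_total = 2.9 + 1.5 + 2.8 = 7.2 hr
(2.9/7.2) * 10^(56.3/10) = 171817
(1.5/7.2) * 10^(66.0/10) = 829390
(2.8/7.2) * 10^(89.9/10) = 3.80037e+08
Sum = 171817 + 829390 + 3.80037e+08 = 3.81038e+08
Leq = 10*log10(3.81038e+08) = 85.81 dB


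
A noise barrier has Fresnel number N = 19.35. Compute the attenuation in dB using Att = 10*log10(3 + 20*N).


3 + 20*N = 3 + 20*19.35 = 390
Att = 10*log10(390) = 25.911 dB


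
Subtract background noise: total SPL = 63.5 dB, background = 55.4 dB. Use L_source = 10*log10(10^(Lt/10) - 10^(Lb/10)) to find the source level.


10^(63.5/10) = 2.23872e+06
10^(55.4/10) = 346737
Difference = 2.23872e+06 - 346737 = 1.89198e+06
L_source = 10*log10(1.89198e+06) = 62.769 dB


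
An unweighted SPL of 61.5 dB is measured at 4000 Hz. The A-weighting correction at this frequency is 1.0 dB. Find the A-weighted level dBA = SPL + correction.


A-weighting table: 4000 Hz -> 1.0 dB correction
SPL_A = SPL + correction = 61.5 + (1.0) = 62.5 dBA


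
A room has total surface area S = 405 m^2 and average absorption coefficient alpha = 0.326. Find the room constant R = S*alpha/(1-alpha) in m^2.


R = 405 * 0.326 / (1 - 0.326) = 195.89 m^2


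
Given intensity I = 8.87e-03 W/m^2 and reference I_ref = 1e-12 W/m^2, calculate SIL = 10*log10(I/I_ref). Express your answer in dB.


I / I_ref = 8.87e-03 / 1e-12 = 8.87e+09
SIL = 10 * log10(8.87e+09) = 99.479 dB


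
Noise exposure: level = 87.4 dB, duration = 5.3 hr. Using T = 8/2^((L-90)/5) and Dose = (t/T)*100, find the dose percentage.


T_allowed = 8 / 2^((87.4 - 90)/5) = 11.4716 hr
Dose = 5.3 / 11.4716 * 100 = 46.201 %


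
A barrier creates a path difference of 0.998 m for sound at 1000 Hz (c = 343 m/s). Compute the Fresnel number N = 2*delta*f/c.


N = 2*delta*f/c = 2*delta/lambda, where lambda = c/f
lambda = 343 / 1000 = 0.343 m
N = 2 * 0.998 / 0.343 = 5.8192


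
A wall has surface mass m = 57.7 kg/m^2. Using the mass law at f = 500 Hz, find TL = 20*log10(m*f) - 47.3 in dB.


m * f = 57.7 * 500 = 28850
20*log10(28850) = 89.2029 dB
TL = 89.2029 - 47.3 = 41.903 dB


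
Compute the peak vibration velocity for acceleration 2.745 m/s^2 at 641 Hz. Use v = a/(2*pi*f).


omega = 2*pi*f = 2*pi*641 = 4027.52 rad/s
v = a / omega = 2.745 / 4027.52 = 0.00068156 m/s


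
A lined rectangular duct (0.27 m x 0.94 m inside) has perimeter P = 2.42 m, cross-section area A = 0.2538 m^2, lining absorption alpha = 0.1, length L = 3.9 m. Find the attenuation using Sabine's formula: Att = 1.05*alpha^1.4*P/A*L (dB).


alpha^1.4 = 0.1^1.4 = 0.0398107
Attenuation rate = 1.05 * alpha^1.4 * P / A
= 1.05 * 0.0398107 * 2.42 / 0.2538 = 0.398578 dB/m
Total Att = 0.398578 * 3.9 = 1.5545 dB


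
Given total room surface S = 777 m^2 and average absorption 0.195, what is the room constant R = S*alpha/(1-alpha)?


R = 777 * 0.195 / (1 - 0.195) = 188.22 m^2


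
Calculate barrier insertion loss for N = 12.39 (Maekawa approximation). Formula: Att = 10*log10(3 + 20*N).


3 + 20*N = 3 + 20*12.39 = 250.8
Att = 10*log10(250.8) = 23.993 dB


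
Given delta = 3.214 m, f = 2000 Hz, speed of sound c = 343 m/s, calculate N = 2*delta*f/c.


N = 2*delta*f/c = 2*delta/lambda, where lambda = c/f
lambda = 343 / 2000 = 0.1715 m
N = 2 * 3.214 / 0.1715 = 37.481


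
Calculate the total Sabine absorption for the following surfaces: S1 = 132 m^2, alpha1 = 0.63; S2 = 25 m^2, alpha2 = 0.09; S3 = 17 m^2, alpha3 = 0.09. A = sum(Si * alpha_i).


132 * 0.63 = 83.16
25 * 0.09 = 2.25
17 * 0.09 = 1.53
A_total = 83.16 + 2.25 + 1.53 = 86.94 m^2


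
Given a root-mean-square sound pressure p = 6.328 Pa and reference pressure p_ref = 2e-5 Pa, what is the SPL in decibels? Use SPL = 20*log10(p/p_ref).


p / p_ref = 6.328 / 2e-5 = 316400
SPL = 20 * log10(316400) = 110 dB


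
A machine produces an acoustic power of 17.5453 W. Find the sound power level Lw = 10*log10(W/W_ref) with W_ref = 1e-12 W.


W / W_ref = 17.5453 / 1e-12 = 1.75453e+13
Lw = 10 * log10(1.75453e+13) = 132.44 dB


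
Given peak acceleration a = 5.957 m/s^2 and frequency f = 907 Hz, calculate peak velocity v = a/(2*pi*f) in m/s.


omega = 2*pi*f = 2*pi*907 = 5698.85 rad/s
v = a / omega = 5.957 / 5698.85 = 0.0010453 m/s


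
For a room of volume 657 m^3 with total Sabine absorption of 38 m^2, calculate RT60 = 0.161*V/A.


RT60 = 0.161 * 657 / 38 = 2.7836 s


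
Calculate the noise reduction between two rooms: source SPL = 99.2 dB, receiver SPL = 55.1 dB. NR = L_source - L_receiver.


NR = L_source - L_receiver (difference between source and receiving room levels)
NR = 99.2 - 55.1 = 44.1 dB


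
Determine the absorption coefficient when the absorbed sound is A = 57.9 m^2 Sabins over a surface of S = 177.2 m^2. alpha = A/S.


Absorption coefficient = absorbed power / incident power
alpha = A / S = 57.9 / 177.2 = 0.32675


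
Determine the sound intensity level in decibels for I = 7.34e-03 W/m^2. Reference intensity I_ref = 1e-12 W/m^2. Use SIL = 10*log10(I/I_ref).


I / I_ref = 7.34e-03 / 1e-12 = 7.34e+09
SIL = 10 * log10(7.34e+09) = 98.657 dB


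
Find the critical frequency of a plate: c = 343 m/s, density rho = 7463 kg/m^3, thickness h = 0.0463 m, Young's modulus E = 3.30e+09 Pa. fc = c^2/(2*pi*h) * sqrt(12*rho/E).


12*rho/E = 12*7463/3.30e+09 = 2.71382e-05
sqrt(12*rho/E) = sqrt(2.71382e-05) = 0.00520943
c^2/(2*pi*h) = 343^2/(2*pi*0.0463) = 404415
fc = 404415 * 0.00520943 = 2106.8 Hz


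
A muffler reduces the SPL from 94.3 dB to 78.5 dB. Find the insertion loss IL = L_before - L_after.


Insertion loss = SPL without muffler - SPL with muffler
IL = 94.3 - 78.5 = 15.8 dB


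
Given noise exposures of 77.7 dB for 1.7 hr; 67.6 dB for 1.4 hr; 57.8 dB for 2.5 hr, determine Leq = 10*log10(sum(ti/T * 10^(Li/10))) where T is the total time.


T_total = 1.7 + 1.4 + 2.5 = 5.6 hr
(1.7/5.6) * 10^(77.7/10) = 1.78756e+07
(1.4/5.6) * 10^(67.6/10) = 1.4386e+06
(2.5/5.6) * 10^(57.8/10) = 269000
Sum = 1.78756e+07 + 1.4386e+06 + 269000 = 1.95832e+07
Leq = 10*log10(1.95832e+07) = 72.919 dB
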